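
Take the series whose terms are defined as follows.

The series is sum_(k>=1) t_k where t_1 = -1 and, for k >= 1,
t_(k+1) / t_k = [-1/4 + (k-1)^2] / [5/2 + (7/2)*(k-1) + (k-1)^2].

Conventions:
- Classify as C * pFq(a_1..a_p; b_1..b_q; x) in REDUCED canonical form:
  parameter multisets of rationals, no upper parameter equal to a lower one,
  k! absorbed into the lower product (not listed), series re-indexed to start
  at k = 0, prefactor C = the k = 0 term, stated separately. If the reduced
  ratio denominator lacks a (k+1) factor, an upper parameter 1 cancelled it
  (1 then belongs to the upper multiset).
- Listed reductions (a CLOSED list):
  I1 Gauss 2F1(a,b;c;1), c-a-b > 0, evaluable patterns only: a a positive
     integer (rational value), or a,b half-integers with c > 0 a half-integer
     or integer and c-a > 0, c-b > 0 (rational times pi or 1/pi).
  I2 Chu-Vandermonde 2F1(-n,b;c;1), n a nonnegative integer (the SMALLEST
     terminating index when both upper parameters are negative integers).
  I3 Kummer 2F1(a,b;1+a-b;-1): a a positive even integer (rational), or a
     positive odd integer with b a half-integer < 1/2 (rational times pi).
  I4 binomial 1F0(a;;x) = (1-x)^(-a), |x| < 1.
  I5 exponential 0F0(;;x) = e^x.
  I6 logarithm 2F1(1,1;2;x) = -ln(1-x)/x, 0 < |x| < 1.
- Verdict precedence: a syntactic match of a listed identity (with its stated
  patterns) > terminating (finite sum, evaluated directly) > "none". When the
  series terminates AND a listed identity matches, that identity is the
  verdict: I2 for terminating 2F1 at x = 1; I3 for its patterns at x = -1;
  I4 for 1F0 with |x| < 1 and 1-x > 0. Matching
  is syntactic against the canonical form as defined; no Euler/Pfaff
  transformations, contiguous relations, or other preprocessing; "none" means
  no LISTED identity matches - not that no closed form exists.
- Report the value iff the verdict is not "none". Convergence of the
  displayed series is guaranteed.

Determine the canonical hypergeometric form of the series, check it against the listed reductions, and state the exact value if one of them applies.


The series (x = 1) is 2F1: upper {-1/2, 1/2}, lower {5/2}, prefactor -1. Verdict (x = 1): the half-integer Gauss pattern (I1) applies (x = 1; upper {-1/2, 1/2} half-integers, c = 5/2 in the evaluable pattern). Exact value: (-9/32) * pi.

The tell: x = 1 and factor the ratio over Q (C = -1, x = 1): negated roots = parameters.
Step ratio: r(k) = 1 * (k-1/2) (k+1/2) / [(k+5/2) (k+1)] ; factor over Q: parameters, x = 1, and C = -1.


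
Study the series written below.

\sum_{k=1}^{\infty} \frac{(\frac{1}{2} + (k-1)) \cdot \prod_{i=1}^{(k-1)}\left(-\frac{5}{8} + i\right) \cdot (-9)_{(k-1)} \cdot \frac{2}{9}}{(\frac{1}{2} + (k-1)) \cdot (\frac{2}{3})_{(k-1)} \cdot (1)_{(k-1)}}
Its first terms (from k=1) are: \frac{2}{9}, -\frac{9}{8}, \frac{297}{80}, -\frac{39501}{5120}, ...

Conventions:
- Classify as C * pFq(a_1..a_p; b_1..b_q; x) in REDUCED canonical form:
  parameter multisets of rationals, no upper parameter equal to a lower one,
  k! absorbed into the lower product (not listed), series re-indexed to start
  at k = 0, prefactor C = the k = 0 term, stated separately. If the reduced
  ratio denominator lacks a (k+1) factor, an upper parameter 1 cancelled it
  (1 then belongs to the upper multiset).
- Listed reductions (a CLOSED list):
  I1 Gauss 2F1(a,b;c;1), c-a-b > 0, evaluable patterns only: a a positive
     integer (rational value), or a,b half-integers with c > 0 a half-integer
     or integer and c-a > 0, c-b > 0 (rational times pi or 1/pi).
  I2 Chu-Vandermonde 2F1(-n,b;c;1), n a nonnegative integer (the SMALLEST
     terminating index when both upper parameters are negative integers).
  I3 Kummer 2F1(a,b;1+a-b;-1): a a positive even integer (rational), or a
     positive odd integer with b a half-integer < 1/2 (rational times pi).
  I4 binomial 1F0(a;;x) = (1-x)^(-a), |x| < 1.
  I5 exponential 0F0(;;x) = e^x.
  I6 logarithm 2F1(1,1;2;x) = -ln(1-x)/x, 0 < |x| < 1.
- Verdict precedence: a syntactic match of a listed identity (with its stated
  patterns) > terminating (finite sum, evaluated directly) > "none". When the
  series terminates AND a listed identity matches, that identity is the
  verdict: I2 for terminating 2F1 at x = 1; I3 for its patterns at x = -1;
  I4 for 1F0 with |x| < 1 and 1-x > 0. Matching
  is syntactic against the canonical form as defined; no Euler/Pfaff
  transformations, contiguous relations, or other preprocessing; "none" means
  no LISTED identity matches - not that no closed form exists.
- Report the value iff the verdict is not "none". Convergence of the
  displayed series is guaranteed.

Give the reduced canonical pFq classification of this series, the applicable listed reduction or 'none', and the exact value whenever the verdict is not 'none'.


At argument 1: a 2F1 with upper {-9, \frac{3}{8}}, lower {\frac{2}{3}}, scaled by C = \frac{2}{9}. Verdict: Vandermonde's identity (I2) matches (terminating 2F1 at x = 1 with n = 9, b = 3/8, c = \frac{2}{3}). Hence: \frac{33692078107835}{785927475560448}.

The tell: with t_0 = \frac{2}{9}, (1)_k (prefactor 2/9) is k! itself.
Ratio: r(k) = 1 * (k-9) (k+\frac{3}{8}) / [(k+\frac{2}{3}) (k+1)] - rational in k. x = 1; t_0 = \frac{2}{9}; negate the roots.


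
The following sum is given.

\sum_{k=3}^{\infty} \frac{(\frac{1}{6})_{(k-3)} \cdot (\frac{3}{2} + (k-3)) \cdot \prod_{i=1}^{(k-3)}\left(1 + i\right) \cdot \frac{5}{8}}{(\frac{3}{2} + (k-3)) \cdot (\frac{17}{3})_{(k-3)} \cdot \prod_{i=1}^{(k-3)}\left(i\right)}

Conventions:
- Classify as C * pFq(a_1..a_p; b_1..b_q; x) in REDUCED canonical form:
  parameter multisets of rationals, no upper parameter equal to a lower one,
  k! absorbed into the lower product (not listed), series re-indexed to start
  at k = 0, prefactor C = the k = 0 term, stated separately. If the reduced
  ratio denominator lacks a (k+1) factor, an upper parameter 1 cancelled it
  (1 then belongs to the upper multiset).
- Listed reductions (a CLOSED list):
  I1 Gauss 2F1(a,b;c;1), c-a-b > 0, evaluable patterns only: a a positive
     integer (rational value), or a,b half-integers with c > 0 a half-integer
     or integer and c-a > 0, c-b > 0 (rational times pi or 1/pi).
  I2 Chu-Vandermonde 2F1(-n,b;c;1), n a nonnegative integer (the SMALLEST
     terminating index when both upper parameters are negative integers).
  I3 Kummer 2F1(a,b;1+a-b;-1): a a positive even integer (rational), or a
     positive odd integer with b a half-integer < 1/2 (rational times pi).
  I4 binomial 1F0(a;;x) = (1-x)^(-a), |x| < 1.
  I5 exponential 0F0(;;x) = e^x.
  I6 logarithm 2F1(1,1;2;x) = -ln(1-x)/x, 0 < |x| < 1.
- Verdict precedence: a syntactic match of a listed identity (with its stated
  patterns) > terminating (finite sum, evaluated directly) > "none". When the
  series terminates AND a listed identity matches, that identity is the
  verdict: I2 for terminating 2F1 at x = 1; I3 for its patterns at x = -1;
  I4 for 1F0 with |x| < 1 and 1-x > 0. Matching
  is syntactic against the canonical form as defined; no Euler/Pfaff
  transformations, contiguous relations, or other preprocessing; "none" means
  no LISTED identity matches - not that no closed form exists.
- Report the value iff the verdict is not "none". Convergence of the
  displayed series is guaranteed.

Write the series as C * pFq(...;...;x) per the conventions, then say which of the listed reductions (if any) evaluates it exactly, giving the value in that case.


Reduced: x = 1, 2F1, upper = {\frac{1}{6}, 2}, lower = {\frac{17}{3}}, C = \frac{5}{8}. Verdict: Gauss (I1, integer-parameter pattern) applies (x = 1: the Gamma ratio telescopes since c-a-b = 7/2 > 0 and a = 2 in Z>0). Its exact value is \frac{55}{81}.

Structural cue: x = 1 and the product of the first k integers (C = 5/8) is k!.
Consecutive-term ratio: r(k) = 1 * (k+\frac{1}{6}) (k+2) / [(k+\frac{17}{3}) (k+1)] - rational in k, leading ratio 1; with t_0 = \frac{5}{8}, classification follows.


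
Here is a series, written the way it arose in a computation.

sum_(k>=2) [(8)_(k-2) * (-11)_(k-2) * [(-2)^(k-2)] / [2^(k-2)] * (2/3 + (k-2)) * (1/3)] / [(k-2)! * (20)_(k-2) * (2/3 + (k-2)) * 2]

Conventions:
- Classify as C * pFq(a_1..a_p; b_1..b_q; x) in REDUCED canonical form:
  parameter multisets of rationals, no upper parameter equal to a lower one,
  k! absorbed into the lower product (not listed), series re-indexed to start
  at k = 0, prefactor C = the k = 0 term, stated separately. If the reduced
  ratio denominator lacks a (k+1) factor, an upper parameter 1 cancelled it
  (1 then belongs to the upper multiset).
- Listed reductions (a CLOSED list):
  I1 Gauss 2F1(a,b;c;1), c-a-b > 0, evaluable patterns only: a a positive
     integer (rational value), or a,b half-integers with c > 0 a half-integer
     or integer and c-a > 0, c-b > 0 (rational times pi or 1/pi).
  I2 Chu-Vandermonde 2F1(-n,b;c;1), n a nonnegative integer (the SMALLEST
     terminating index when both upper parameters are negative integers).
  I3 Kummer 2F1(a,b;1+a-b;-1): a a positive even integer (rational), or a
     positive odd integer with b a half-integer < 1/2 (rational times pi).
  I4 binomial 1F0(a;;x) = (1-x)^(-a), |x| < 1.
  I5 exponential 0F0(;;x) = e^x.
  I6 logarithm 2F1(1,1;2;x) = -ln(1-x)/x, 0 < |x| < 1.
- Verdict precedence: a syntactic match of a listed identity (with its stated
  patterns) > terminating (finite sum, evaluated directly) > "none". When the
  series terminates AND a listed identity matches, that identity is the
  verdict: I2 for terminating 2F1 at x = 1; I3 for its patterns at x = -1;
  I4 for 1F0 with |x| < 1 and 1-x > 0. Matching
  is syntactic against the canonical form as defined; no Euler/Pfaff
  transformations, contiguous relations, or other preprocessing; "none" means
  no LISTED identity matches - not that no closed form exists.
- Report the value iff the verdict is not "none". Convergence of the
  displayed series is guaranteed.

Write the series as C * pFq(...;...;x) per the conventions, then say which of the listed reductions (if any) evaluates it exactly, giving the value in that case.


This is 1/6 * 2F1(-11, 8; 20; -1) in reduced canonical form. Verdict: the Kummer evaluation I3 fires (x = -1; c = 20 equals 1+a-b for upper {-11, 8}: listed pattern). Value: 323/35.

Key observation: t_0 being 1/6, the constant factors (prefactor 1/6) combine into one prefactor.
Step ratio: r(k) = (-1) * (k-11) (k+8) / [(k+20) (k+1)] ; factor over Q: parameters, x = (-1), and C = 1/6.


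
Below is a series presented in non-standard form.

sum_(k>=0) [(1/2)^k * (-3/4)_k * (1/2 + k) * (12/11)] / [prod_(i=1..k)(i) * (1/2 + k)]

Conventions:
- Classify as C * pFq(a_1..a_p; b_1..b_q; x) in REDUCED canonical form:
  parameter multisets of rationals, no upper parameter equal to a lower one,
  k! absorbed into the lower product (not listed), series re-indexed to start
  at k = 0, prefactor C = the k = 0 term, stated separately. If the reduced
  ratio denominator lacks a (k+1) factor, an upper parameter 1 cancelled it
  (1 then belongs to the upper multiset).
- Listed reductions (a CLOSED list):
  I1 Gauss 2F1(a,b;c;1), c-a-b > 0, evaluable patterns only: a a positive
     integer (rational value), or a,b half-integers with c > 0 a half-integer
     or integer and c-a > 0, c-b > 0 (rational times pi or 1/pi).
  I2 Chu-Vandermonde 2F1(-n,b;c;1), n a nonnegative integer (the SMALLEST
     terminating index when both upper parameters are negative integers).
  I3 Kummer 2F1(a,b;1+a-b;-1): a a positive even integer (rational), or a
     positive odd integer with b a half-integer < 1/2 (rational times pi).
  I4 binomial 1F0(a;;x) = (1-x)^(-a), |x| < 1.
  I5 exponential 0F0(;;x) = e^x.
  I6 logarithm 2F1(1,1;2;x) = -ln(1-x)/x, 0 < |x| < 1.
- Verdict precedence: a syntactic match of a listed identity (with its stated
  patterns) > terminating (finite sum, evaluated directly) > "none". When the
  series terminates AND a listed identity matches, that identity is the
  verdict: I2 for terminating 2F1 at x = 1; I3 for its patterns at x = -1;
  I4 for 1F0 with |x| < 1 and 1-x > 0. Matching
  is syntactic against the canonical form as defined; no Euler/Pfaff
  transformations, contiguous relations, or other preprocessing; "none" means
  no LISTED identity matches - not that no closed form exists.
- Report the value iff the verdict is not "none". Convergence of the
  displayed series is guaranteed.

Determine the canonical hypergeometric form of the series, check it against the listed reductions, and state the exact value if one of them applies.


Reduced: x = 1/2, 1F0, upper = {-3/4}, lower = {-}, C = 12/11. Verdict (x = 1/2): binomial (I4) applies (the 1F0 binomial series: exponent 3/4, x = 1/2). Its exact value is (12/11) * (1/2)^(3/4).

Key observation: with t_0 = 12/11, k + 1/2 divides numerator and denominator alike; C = 12/11, x = 1/2 after cancelling.
Term ratio: r(k) = (1/2) * (k-3/4) / [(k+1)] - poly over poly, x = (1/2) from leading terms; C = 12/11 at k = 0.


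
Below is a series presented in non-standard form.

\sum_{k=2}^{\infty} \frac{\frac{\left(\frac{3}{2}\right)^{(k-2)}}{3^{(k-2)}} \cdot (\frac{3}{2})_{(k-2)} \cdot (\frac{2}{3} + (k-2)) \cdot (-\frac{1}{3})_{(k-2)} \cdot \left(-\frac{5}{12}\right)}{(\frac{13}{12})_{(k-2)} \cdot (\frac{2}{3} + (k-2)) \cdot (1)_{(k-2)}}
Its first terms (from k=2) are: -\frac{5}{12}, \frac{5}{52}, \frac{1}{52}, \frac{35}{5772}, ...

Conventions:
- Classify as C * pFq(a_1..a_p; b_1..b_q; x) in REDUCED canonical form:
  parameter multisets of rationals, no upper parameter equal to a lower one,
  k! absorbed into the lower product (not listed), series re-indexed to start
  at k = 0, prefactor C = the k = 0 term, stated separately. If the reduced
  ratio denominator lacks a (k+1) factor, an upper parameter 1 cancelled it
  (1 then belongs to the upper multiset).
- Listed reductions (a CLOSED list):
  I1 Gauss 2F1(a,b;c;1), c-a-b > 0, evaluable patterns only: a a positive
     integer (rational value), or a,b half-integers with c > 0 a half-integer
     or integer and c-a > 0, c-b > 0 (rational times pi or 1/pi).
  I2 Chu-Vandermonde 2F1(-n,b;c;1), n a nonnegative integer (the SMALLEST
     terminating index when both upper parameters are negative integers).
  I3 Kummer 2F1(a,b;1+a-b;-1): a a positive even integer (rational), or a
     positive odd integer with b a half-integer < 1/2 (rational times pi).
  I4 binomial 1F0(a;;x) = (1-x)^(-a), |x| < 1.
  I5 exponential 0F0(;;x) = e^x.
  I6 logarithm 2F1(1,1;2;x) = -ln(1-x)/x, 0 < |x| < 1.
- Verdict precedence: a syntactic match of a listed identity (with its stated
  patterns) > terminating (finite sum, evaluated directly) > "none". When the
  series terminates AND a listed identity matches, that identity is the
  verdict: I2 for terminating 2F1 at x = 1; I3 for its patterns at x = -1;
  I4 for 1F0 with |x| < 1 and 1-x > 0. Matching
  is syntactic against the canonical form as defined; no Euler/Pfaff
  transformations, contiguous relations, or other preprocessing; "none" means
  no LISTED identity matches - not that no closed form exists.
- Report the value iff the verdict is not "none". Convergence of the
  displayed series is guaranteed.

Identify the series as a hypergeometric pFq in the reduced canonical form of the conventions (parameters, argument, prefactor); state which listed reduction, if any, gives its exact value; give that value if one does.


Key step: from the first term -\frac{5}{12}: the two k-th powers (C = -5/12) combine into one argument.
Ratio: r(k) = \frac{1}{2} * (k-\frac{1}{3}) (k+\frac{3}{2}) / [(k+\frac{13}{12}) (k+1)] - rational; roots negated = parameters, x = \frac{1}{2}, C = -\frac{5}{12}.

This is -\frac{5}{12} * 2F1(-\frac{1}{3}, \frac{3}{2}; \frac{13}{12}; \frac{1}{2}) in reduced canonical form. Verdict: none. No listed pattern accepts 2F1(-\frac{1}{3}, \frac{3}{2}; \frac{13}{12}; \frac{1}{2}).


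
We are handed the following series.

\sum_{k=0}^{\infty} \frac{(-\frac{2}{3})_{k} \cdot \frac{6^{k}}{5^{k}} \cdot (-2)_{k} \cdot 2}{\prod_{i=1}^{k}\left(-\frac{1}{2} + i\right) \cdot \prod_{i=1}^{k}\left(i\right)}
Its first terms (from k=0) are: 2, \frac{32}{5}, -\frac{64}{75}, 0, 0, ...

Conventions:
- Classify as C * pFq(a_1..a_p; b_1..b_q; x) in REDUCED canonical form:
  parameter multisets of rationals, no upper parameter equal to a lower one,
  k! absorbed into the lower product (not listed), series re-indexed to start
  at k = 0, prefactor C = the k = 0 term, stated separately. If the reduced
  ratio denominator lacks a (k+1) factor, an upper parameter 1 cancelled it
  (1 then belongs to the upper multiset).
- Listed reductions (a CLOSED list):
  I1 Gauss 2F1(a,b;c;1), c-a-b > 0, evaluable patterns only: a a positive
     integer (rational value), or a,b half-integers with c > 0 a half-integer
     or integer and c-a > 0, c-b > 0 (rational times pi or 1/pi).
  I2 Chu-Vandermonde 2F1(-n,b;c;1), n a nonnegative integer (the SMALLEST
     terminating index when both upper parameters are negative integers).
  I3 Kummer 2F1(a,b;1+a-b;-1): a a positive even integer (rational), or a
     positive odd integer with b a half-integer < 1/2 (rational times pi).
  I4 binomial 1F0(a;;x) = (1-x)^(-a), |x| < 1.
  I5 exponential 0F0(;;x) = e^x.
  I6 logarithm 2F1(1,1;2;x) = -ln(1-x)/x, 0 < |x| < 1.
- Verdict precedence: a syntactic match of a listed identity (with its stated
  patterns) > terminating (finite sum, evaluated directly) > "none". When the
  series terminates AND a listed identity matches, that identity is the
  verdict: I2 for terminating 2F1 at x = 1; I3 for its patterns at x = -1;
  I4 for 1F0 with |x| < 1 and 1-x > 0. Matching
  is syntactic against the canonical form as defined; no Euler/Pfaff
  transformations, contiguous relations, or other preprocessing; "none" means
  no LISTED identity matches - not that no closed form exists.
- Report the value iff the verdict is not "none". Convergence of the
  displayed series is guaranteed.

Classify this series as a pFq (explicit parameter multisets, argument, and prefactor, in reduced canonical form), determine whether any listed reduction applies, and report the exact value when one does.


Reduced: x = \frac{6}{5}, 2F1, upper = {-2, -\frac{2}{3}}, lower = {\frac{1}{2}}, C = 2. Verdict: terminating. With -2 upstairs the series is a 3-term polynomial sum; evaluated term by term. Sum: \frac{566}{75}.

The tell: from the first term 2: the lower running product (prefactor 2) is a rising factorial.
Term ratio: r(k) = \frac{6}{5} * (k-2) (k-\frac{2}{3}) / [(k+\frac{1}{2}) (k+1)] - rational; roots negated = parameters, x = \frac{6}{5}, C = 2.


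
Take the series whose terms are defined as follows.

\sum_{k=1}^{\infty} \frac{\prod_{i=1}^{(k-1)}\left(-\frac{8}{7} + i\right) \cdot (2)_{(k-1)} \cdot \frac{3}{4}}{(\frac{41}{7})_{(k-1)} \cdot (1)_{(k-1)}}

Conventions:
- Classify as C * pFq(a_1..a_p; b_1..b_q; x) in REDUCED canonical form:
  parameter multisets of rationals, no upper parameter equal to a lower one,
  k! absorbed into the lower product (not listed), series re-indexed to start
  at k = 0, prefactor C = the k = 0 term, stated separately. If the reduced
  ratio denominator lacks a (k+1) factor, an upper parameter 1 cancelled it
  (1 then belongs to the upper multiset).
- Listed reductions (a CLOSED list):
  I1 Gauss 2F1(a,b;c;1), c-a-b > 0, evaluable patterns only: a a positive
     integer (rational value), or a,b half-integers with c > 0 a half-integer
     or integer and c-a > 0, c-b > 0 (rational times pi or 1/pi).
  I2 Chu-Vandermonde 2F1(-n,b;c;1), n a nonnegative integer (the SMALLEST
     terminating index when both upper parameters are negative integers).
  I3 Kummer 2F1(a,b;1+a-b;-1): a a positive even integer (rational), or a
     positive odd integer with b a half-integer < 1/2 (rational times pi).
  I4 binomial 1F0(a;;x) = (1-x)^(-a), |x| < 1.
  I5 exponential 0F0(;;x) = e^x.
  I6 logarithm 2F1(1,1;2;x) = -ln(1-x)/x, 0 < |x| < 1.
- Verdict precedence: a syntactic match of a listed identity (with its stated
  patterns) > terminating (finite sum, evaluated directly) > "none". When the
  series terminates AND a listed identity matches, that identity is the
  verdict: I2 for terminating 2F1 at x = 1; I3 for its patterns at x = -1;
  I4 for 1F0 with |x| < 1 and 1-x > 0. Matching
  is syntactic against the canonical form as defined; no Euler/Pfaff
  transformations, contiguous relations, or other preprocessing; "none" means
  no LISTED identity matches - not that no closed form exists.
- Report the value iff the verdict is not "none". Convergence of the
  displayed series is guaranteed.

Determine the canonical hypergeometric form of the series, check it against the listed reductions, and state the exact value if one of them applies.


At argument 1: a 2F1 with upper {-\frac{1}{7}, 2}, lower {\frac{41}{7}}, scaled by C = \frac{3}{4}. Verdict: Gauss (I1, integer-parameter pattern) applies (x = 1: the Gamma ratio telescopes since c-a-b = 4 > 0 and a = 2 in Z>0). Exact value: \frac{1377}{1960}.

The tell: t_0 = \frac{3}{4} here, and (1)_k (prefactor 3/4) is k! itself.
Ratio: r(k) = 1 * (k-\frac{1}{7}) (k+2) / [(k+\frac{41}{7}) (k+1)] - rational in k. x = 1; t_0 = \frac{3}{4}; negate the roots.


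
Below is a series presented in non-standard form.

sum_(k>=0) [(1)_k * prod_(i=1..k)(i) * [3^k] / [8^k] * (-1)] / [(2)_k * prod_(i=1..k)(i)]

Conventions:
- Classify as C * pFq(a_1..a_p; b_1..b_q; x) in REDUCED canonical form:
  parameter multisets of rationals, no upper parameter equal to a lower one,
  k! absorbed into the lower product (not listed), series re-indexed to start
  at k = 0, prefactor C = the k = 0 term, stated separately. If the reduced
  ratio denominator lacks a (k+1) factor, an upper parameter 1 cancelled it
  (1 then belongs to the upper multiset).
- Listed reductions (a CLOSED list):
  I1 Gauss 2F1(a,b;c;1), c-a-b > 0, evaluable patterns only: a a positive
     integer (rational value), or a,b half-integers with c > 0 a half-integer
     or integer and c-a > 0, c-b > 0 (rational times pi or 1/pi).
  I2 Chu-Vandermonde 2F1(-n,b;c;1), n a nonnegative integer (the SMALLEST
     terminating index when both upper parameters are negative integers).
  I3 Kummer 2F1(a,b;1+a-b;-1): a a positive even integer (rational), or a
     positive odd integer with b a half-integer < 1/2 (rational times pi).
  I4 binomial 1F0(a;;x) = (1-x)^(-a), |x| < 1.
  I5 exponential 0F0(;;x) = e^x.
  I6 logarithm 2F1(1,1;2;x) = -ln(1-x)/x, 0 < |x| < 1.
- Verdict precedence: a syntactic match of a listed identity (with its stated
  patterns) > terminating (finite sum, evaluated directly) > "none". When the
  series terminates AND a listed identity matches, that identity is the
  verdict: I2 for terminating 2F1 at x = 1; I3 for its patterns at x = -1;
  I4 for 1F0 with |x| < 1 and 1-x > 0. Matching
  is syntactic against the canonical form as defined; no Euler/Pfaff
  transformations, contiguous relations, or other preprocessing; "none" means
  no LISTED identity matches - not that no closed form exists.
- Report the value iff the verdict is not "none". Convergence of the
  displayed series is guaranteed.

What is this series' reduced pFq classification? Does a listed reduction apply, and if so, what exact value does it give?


x = 3/8 here; the reduced form reads 2F1, upper {1, 1}, lower {2}, C = -1. Verdict at x = 3/8: the I6 logarithm reduction matches (the logarithm: parameters (1,1;2), x = 3/8). Its exact value is (8/3) * ln(5/8).

First insight: t_0 being -1, the product of the first k integers (prefactor -1) is k!.
Adjacent-term ratio: r(k) = (3/8) * (k+1) (k+1) / [(k+2) (k+1)] - poly over poly, x = (3/8) from leading terms; C = -1 at k = 0.


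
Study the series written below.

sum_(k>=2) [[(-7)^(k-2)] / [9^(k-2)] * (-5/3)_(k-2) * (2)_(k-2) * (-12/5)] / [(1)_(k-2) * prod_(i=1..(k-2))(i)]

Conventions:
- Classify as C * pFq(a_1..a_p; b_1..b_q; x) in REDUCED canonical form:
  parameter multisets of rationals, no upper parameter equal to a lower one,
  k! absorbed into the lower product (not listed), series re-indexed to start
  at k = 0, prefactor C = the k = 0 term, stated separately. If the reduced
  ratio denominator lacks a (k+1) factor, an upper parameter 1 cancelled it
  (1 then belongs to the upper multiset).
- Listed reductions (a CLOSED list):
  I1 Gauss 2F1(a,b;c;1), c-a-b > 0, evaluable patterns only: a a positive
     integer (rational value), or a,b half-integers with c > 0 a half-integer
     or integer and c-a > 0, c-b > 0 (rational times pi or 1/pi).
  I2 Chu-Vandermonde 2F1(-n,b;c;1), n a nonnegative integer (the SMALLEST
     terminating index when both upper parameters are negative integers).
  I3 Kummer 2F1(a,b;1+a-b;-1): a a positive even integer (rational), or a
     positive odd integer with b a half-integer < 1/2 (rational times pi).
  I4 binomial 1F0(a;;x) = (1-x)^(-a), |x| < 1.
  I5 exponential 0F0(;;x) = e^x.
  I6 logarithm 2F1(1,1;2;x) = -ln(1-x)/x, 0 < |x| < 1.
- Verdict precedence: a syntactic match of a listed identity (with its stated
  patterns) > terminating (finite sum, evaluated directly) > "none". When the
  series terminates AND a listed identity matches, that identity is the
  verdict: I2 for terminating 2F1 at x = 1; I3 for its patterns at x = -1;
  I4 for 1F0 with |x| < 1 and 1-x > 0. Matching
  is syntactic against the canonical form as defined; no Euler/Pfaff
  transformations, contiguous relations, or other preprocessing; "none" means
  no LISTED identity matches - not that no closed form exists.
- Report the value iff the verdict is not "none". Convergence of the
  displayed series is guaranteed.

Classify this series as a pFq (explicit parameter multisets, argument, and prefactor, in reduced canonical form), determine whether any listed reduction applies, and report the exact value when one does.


Structural cue: from the first term -12/5: the two geometric factors (C = -12/5, x = -7/9) combine into one argument.
Term ratio: r(k) = (-7/9) * (k-5/3) (k+2) / [(k+1) (k+1)] - rational in k, leading ratio (-7/9); with t_0 = -12/5, classification follows.

Canonical form: C = -12/5 times 2F1 with upper {-5/3, 2}, lower {1}, x = -7/9. Verdict: none (x = -7/9): each listed identity misses the multisets {-5/3, 2} ; {1}.


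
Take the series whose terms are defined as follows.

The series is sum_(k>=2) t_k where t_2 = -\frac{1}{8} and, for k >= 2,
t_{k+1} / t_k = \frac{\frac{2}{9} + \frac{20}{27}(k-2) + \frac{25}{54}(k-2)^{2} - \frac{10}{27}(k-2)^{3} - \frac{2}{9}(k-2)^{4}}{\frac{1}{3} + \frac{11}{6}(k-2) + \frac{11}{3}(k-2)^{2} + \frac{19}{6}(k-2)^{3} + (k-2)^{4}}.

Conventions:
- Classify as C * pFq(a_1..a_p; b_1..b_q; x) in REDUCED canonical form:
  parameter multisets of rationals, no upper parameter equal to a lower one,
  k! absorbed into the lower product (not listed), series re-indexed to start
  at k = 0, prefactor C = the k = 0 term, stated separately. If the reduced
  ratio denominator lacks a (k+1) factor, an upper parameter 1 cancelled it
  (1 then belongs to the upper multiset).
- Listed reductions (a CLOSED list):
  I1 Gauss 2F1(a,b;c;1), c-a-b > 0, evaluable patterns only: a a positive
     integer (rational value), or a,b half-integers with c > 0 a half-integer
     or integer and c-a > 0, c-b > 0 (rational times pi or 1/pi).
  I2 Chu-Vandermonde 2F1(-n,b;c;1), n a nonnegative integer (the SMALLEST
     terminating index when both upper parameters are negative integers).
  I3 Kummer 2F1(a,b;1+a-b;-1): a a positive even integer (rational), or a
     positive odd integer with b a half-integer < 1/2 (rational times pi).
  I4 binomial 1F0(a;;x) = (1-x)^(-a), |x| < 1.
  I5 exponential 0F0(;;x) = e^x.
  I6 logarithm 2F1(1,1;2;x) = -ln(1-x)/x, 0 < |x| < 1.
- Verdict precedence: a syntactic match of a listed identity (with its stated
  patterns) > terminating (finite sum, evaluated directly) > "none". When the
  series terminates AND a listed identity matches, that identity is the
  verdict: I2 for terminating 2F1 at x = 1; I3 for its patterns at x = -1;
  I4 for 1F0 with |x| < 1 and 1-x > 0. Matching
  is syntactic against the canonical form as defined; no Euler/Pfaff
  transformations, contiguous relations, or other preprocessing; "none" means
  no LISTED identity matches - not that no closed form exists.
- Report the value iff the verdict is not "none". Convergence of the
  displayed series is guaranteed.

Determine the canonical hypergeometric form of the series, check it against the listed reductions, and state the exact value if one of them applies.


Prefactor -\frac{1}{8}, argument -\frac{2}{9}: 2F1 with upper {-\frac{3}{2}, 2} over lower {1}. Verdict: none here - no I1-I6 shape fits x = -\frac{2}{9} with lower {1}.

Key step: t_0 = -\frac{1}{8} here, and the parameter 1/2 appears in both the upper and lower lists and cancels (alongside the other common factor).
Consecutive-term ratio: r(k) = -\frac{2}{9} * (k-\frac{3}{2}) (k+2) / [(k+1) (k+1)] - rational; roots negated = parameters, x = -\frac{2}{9}, C = -\frac{1}{8}.


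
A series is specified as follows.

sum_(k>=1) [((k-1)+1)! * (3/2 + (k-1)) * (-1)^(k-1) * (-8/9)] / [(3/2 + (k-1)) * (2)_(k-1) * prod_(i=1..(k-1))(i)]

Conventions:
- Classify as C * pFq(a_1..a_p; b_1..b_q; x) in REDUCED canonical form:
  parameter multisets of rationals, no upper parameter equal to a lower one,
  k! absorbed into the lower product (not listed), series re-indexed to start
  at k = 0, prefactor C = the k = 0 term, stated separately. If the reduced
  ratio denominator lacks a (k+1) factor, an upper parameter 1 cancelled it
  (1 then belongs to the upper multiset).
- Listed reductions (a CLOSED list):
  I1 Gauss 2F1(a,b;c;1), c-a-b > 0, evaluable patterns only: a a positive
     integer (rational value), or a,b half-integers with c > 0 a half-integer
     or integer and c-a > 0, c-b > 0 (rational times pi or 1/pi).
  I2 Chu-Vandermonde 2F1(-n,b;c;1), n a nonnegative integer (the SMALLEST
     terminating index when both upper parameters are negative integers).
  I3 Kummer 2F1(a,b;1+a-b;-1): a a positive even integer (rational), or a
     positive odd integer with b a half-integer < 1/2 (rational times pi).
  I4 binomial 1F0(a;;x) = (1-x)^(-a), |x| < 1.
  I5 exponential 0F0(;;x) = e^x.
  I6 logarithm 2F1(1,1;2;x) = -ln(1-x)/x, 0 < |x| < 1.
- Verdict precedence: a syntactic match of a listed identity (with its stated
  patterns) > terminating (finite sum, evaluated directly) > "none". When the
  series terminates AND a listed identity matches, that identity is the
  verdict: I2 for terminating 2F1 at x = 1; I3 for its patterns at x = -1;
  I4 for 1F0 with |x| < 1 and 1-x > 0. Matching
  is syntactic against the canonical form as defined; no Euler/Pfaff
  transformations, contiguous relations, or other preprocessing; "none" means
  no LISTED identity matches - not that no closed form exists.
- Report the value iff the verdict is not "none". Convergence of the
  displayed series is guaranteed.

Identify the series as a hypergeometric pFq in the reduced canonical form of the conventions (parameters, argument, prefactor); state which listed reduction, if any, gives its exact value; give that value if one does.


Classification (C = -8/9): 0F0 with upper {-}, lower {-}, argument x = -1. Verdict: the I5 exponential reduction matches (the 0F0 exponential series at x = -1). Sum: (-8/9) * e^(-1).

Structural cue: with t_0 = -8/9, the parameter 2 appears in both the upper and lower lists and cancels (alongside the other common factor).
Ratio: r(k) = (-1) * 1 / [(k+1)] ; factor over Q: parameters, x = (-1), and C = -8/9.


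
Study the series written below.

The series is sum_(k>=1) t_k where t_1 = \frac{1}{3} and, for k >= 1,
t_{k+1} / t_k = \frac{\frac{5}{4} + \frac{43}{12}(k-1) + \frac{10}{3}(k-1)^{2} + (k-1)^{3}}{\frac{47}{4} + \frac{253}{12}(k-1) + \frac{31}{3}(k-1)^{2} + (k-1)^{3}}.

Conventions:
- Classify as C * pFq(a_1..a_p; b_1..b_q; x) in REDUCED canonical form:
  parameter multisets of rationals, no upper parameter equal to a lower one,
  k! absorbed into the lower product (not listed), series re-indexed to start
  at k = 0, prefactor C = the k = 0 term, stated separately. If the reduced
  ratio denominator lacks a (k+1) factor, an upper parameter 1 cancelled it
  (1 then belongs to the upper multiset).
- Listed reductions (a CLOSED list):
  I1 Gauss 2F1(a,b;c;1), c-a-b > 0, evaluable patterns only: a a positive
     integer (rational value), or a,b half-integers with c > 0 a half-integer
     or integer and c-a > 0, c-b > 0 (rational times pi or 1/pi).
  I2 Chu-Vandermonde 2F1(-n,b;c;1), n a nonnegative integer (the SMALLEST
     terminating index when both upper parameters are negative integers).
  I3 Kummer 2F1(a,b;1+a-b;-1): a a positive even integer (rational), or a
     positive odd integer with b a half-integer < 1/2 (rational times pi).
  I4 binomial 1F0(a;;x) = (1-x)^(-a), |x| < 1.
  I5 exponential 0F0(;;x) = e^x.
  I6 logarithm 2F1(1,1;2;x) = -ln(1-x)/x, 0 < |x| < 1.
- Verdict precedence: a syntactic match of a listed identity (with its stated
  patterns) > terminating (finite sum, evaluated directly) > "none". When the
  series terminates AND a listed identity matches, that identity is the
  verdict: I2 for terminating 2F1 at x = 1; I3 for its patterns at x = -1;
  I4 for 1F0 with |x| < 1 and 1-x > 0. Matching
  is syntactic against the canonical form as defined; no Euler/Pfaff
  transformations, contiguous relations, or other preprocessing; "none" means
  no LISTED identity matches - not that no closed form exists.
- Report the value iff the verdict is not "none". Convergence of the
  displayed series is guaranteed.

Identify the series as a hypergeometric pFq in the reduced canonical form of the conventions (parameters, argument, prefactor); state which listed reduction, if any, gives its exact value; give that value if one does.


With C = \frac{1}{3}: the canonical form is 2F1(\frac{5}{6}, 1; \frac{47}{6}; 1). Verdict: Gauss (I1, integer-parameter pattern) matches (x = 1: the Gamma ratio telescopes since c-a-b = 6 > 0 and a = 1 in Z>0). Exact value: \frac{41}{108}.

Key observation: with t_0 = \frac{1}{3}, factor the ratio over Q (C = 1/3): negated roots = parameters.
Term ratio: r(k) = 1 * (k+\frac{5}{6}) (k+1) / [(k+\frac{47}{6}) (k+1)] - rational; roots negated = parameters, x = 1, C = \frac{1}{3}.


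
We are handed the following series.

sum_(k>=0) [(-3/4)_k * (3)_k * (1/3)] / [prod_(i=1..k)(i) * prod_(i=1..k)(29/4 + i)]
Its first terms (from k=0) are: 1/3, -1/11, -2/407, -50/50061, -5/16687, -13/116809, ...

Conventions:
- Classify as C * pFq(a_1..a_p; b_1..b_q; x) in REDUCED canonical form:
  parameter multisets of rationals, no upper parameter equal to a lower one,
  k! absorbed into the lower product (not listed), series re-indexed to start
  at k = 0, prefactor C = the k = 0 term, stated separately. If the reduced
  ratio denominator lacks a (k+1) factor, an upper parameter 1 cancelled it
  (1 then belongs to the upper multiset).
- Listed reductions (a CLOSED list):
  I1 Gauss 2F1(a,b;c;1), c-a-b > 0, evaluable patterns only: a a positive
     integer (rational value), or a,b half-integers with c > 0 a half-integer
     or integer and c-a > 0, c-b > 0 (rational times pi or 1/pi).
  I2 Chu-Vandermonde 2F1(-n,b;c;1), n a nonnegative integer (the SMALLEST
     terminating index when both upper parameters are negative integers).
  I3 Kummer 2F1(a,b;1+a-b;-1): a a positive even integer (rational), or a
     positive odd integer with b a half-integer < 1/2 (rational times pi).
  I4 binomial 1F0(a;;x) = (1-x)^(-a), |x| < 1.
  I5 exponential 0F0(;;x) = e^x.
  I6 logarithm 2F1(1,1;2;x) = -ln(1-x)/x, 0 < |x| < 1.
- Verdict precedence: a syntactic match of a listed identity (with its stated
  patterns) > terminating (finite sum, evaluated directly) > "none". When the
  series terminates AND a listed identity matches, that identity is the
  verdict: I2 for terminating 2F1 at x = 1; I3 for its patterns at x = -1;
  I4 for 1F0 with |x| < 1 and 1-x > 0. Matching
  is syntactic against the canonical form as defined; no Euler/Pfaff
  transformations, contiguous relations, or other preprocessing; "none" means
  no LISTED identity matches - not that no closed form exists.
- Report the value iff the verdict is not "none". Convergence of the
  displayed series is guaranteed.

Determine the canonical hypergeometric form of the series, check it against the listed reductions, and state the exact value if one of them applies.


The series (x = 1) is 2F1: upper {-3/4, 3}, lower {33/4}, prefactor 1/3. Verdict at x = 1: the Gauss summation I1 matches (x = 1: the Gamma ratio telescopes since c-a-b = 6 > 0 and a = 3 in Z>0). Value: 725/3072.

The tell: t_0 being 1/3, the lower running product (C = 1/3, x = 1) is a rising factorial.
Term ratio: r(k) = 1 * (k-3/4) (k+3) / [(k+33/4) (k+1)] - poly over poly, x = 1 from leading terms; C = 1/3 at k = 0.


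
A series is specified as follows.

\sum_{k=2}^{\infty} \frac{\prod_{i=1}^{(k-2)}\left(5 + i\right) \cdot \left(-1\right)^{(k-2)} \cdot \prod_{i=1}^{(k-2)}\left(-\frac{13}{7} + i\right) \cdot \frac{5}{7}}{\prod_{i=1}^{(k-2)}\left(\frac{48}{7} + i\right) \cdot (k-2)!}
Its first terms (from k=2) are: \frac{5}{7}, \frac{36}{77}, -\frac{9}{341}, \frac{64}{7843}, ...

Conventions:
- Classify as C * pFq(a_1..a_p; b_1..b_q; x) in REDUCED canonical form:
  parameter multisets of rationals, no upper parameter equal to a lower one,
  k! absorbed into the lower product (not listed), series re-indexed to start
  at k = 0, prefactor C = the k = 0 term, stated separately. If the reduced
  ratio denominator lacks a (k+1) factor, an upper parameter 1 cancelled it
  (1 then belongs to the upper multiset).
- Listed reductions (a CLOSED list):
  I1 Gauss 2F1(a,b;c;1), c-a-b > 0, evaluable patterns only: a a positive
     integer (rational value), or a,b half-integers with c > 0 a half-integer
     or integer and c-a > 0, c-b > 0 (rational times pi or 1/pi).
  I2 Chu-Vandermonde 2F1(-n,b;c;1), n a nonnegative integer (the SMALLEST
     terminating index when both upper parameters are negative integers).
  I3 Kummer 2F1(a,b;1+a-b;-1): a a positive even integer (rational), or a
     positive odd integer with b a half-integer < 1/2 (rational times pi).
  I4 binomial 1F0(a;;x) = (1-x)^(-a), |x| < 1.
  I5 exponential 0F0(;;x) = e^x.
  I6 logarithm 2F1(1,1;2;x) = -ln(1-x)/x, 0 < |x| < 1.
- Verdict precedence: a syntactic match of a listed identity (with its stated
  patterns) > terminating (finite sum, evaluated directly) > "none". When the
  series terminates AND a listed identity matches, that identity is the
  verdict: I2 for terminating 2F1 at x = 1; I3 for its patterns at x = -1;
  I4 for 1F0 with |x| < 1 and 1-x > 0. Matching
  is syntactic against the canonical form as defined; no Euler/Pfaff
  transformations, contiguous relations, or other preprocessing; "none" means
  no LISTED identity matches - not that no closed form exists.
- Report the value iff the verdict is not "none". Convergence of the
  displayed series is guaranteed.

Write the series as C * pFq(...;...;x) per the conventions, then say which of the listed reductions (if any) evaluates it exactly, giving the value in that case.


Key observation: x = -1 and the running product (C = 5/7) telescopes to a rising factorial.
Term ratio: r(k) = -1 * (k-\frac{6}{7}) (k+6) / [(k+\frac{55}{7}) (k+1)] ; factor over Q: parameters, x = -1, and C = \frac{5}{7}.

With C = \frac{5}{7}: the canonical form is 2F1(-\frac{6}{7}, 6; \frac{55}{7}; -1). Verdict at x = -1: Kummer (I3) matches (x = -1; c = \frac{55}{7} equals 1+a-b for upper {-\frac{6}{7}, 6}: listed pattern). Sum: \frac{2788}{2401}.


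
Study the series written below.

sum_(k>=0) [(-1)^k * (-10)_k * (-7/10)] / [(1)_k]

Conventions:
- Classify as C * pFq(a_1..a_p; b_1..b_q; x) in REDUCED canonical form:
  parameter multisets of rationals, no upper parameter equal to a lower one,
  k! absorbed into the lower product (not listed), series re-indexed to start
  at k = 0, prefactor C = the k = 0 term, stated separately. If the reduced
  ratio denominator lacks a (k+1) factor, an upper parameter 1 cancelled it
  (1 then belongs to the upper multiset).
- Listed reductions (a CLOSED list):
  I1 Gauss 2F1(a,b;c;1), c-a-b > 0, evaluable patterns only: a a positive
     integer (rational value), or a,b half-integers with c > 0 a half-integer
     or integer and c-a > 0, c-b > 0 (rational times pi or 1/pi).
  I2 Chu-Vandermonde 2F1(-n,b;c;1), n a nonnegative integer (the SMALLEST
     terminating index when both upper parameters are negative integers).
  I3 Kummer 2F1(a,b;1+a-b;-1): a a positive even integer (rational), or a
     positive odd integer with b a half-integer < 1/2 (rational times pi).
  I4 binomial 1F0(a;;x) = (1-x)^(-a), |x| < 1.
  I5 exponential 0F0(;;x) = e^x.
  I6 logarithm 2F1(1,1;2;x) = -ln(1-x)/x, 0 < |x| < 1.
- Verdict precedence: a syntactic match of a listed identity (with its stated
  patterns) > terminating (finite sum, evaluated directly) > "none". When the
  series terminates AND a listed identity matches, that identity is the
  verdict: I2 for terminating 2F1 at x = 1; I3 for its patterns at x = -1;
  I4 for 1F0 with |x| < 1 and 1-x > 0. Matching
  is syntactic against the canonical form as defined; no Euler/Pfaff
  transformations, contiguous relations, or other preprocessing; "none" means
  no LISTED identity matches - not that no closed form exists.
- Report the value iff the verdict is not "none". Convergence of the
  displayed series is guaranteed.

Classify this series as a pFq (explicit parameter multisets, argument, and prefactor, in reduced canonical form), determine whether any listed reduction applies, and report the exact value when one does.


With C = -7/10: the canonical form is 1F0(-10; -; -1). Verdict: terminating - the sum ends at index 10 because -10 is a negative integer; exact evaluation follows. Exact value: -3584/5.

Structural cue: with t_0 = -7/10, (1)_k (C = -7/10) is k! itself.
Term ratio: r(k) = (-1) * (k-10) / [(k+1)] ; factor over Q: parameters, x = (-1), and C = -7/10.
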